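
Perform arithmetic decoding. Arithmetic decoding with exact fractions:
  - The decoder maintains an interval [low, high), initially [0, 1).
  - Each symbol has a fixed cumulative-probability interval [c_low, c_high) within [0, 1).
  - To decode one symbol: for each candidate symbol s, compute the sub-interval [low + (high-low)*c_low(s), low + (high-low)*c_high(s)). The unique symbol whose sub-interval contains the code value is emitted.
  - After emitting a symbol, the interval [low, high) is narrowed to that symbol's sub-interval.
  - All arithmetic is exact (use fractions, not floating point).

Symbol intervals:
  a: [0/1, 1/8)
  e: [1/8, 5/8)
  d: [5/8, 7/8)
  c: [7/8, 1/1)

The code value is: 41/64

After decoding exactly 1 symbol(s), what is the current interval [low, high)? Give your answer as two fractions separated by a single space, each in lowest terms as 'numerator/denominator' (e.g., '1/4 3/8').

Answer: 5/8 7/8

Derivation:
Step 1: interval [0/1, 1/1), width = 1/1 - 0/1 = 1/1
  'a': [0/1 + 1/1*0/1, 0/1 + 1/1*1/8) = [0/1, 1/8)
  'e': [0/1 + 1/1*1/8, 0/1 + 1/1*5/8) = [1/8, 5/8)
  'd': [0/1 + 1/1*5/8, 0/1 + 1/1*7/8) = [5/8, 7/8) <- contains code 41/64
  'c': [0/1 + 1/1*7/8, 0/1 + 1/1*1/1) = [7/8, 1/1)
  emit 'd', narrow to [5/8, 7/8)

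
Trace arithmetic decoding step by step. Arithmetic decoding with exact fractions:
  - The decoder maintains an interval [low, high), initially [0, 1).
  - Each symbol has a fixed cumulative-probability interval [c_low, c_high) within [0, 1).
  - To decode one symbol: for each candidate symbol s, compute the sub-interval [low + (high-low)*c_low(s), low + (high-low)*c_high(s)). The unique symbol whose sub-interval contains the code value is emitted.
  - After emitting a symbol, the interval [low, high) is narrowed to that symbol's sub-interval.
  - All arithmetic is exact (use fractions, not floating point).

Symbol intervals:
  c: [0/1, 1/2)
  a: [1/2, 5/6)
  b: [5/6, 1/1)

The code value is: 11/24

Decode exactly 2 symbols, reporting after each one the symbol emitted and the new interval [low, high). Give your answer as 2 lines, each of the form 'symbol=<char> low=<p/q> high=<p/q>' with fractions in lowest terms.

Answer: symbol=c low=0/1 high=1/2
symbol=b low=5/12 high=1/2

Derivation:
Step 1: interval [0/1, 1/1), width = 1/1 - 0/1 = 1/1
  'c': [0/1 + 1/1*0/1, 0/1 + 1/1*1/2) = [0/1, 1/2) <- contains code 11/24
  'a': [0/1 + 1/1*1/2, 0/1 + 1/1*5/6) = [1/2, 5/6)
  'b': [0/1 + 1/1*5/6, 0/1 + 1/1*1/1) = [5/6, 1/1)
  emit 'c', narrow to [0/1, 1/2)
Step 2: interval [0/1, 1/2), width = 1/2 - 0/1 = 1/2
  'c': [0/1 + 1/2*0/1, 0/1 + 1/2*1/2) = [0/1, 1/4)
  'a': [0/1 + 1/2*1/2, 0/1 + 1/2*5/6) = [1/4, 5/12)
  'b': [0/1 + 1/2*5/6, 0/1 + 1/2*1/1) = [5/12, 1/2) <- contains code 11/24
  emit 'b', narrow to [5/12, 1/2)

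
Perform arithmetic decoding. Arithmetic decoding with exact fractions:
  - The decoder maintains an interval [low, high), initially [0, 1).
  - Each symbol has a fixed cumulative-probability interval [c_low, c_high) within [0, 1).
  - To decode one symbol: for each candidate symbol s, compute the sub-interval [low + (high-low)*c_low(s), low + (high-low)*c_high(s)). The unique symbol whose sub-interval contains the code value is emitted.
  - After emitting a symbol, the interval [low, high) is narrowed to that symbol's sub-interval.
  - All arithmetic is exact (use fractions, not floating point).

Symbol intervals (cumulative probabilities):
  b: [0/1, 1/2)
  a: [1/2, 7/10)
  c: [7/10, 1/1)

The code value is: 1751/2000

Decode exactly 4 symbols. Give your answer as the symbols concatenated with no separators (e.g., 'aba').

Answer: cabc

Derivation:
Step 1: interval [0/1, 1/1), width = 1/1 - 0/1 = 1/1
  'b': [0/1 + 1/1*0/1, 0/1 + 1/1*1/2) = [0/1, 1/2)
  'a': [0/1 + 1/1*1/2, 0/1 + 1/1*7/10) = [1/2, 7/10)
  'c': [0/1 + 1/1*7/10, 0/1 + 1/1*1/1) = [7/10, 1/1) <- contains code 1751/2000
  emit 'c', narrow to [7/10, 1/1)
Step 2: interval [7/10, 1/1), width = 1/1 - 7/10 = 3/10
  'b': [7/10 + 3/10*0/1, 7/10 + 3/10*1/2) = [7/10, 17/20)
  'a': [7/10 + 3/10*1/2, 7/10 + 3/10*7/10) = [17/20, 91/100) <- contains code 1751/2000
  'c': [7/10 + 3/10*7/10, 7/10 + 3/10*1/1) = [91/100, 1/1)
  emit 'a', narrow to [17/20, 91/100)
Step 3: interval [17/20, 91/100), width = 91/100 - 17/20 = 3/50
  'b': [17/20 + 3/50*0/1, 17/20 + 3/50*1/2) = [17/20, 22/25) <- contains code 1751/2000
  'a': [17/20 + 3/50*1/2, 17/20 + 3/50*7/10) = [22/25, 223/250)
  'c': [17/20 + 3/50*7/10, 17/20 + 3/50*1/1) = [223/250, 91/100)
  emit 'b', narrow to [17/20, 22/25)
Step 4: interval [17/20, 22/25), width = 22/25 - 17/20 = 3/100
  'b': [17/20 + 3/100*0/1, 17/20 + 3/100*1/2) = [17/20, 173/200)
  'a': [17/20 + 3/100*1/2, 17/20 + 3/100*7/10) = [173/200, 871/1000)
  'c': [17/20 + 3/100*7/10, 17/20 + 3/100*1/1) = [871/1000, 22/25) <- contains code 1751/2000
  emit 'c', narrow to [871/1000, 22/25)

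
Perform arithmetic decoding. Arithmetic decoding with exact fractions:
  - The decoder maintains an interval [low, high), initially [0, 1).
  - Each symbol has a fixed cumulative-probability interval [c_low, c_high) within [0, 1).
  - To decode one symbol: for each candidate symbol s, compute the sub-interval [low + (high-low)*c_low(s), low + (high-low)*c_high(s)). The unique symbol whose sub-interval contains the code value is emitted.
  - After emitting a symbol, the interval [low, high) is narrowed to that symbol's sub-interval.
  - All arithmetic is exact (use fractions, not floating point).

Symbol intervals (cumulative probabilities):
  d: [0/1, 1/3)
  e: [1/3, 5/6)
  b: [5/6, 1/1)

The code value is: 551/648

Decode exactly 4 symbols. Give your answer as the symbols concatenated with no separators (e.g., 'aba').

Step 1: interval [0/1, 1/1), width = 1/1 - 0/1 = 1/1
  'd': [0/1 + 1/1*0/1, 0/1 + 1/1*1/3) = [0/1, 1/3)
  'e': [0/1 + 1/1*1/3, 0/1 + 1/1*5/6) = [1/3, 5/6)
  'b': [0/1 + 1/1*5/6, 0/1 + 1/1*1/1) = [5/6, 1/1) <- contains code 551/648
  emit 'b', narrow to [5/6, 1/1)
Step 2: interval [5/6, 1/1), width = 1/1 - 5/6 = 1/6
  'd': [5/6 + 1/6*0/1, 5/6 + 1/6*1/3) = [5/6, 8/9) <- contains code 551/648
  'e': [5/6 + 1/6*1/3, 5/6 + 1/6*5/6) = [8/9, 35/36)
  'b': [5/6 + 1/6*5/6, 5/6 + 1/6*1/1) = [35/36, 1/1)
  emit 'd', narrow to [5/6, 8/9)
Step 3: interval [5/6, 8/9), width = 8/9 - 5/6 = 1/18
  'd': [5/6 + 1/18*0/1, 5/6 + 1/18*1/3) = [5/6, 23/27) <- contains code 551/648
  'e': [5/6 + 1/18*1/3, 5/6 + 1/18*5/6) = [23/27, 95/108)
  'b': [5/6 + 1/18*5/6, 5/6 + 1/18*1/1) = [95/108, 8/9)
  emit 'd', narrow to [5/6, 23/27)
Step 4: interval [5/6, 23/27), width = 23/27 - 5/6 = 1/54
  'd': [5/6 + 1/54*0/1, 5/6 + 1/54*1/3) = [5/6, 68/81)
  'e': [5/6 + 1/54*1/3, 5/6 + 1/54*5/6) = [68/81, 275/324)
  'b': [5/6 + 1/54*5/6, 5/6 + 1/54*1/1) = [275/324, 23/27) <- contains code 551/648
  emit 'b', narrow to [275/324, 23/27)

Answer: bddb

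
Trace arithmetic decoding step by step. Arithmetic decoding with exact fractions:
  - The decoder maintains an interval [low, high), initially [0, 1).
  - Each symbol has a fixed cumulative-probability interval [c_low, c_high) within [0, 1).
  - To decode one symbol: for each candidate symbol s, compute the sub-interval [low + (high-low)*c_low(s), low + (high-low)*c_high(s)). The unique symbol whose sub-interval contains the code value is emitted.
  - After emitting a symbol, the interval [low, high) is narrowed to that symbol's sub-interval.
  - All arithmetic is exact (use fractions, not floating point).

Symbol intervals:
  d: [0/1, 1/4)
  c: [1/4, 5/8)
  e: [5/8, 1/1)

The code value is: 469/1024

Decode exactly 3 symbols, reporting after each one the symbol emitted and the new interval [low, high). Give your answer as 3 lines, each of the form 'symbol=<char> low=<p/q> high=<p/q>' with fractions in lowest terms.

Answer: symbol=c low=1/4 high=5/8
symbol=c low=11/32 high=31/64
symbol=e low=221/512 high=31/64

Derivation:
Step 1: interval [0/1, 1/1), width = 1/1 - 0/1 = 1/1
  'd': [0/1 + 1/1*0/1, 0/1 + 1/1*1/4) = [0/1, 1/4)
  'c': [0/1 + 1/1*1/4, 0/1 + 1/1*5/8) = [1/4, 5/8) <- contains code 469/1024
  'e': [0/1 + 1/1*5/8, 0/1 + 1/1*1/1) = [5/8, 1/1)
  emit 'c', narrow to [1/4, 5/8)
Step 2: interval [1/4, 5/8), width = 5/8 - 1/4 = 3/8
  'd': [1/4 + 3/8*0/1, 1/4 + 3/8*1/4) = [1/4, 11/32)
  'c': [1/4 + 3/8*1/4, 1/4 + 3/8*5/8) = [11/32, 31/64) <- contains code 469/1024
  'e': [1/4 + 3/8*5/8, 1/4 + 3/8*1/1) = [31/64, 5/8)
  emit 'c', narrow to [11/32, 31/64)
Step 3: interval [11/32, 31/64), width = 31/64 - 11/32 = 9/64
  'd': [11/32 + 9/64*0/1, 11/32 + 9/64*1/4) = [11/32, 97/256)
  'c': [11/32 + 9/64*1/4, 11/32 + 9/64*5/8) = [97/256, 221/512)
  'e': [11/32 + 9/64*5/8, 11/32 + 9/64*1/1) = [221/512, 31/64) <- contains code 469/1024
  emit 'e', narrow to [221/512, 31/64)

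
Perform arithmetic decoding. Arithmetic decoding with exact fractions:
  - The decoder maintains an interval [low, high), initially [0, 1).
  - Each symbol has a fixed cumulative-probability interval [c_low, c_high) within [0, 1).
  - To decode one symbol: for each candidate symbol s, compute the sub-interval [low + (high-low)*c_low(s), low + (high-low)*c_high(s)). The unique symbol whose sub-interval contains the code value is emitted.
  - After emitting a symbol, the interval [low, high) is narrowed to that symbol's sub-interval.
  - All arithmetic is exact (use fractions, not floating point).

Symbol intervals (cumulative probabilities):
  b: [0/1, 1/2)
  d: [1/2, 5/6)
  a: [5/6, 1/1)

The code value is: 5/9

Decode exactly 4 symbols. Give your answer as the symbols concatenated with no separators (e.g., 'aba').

Answer: dbbd

Derivation:
Step 1: interval [0/1, 1/1), width = 1/1 - 0/1 = 1/1
  'b': [0/1 + 1/1*0/1, 0/1 + 1/1*1/2) = [0/1, 1/2)
  'd': [0/1 + 1/1*1/2, 0/1 + 1/1*5/6) = [1/2, 5/6) <- contains code 5/9
  'a': [0/1 + 1/1*5/6, 0/1 + 1/1*1/1) = [5/6, 1/1)
  emit 'd', narrow to [1/2, 5/6)
Step 2: interval [1/2, 5/6), width = 5/6 - 1/2 = 1/3
  'b': [1/2 + 1/3*0/1, 1/2 + 1/3*1/2) = [1/2, 2/3) <- contains code 5/9
  'd': [1/2 + 1/3*1/2, 1/2 + 1/3*5/6) = [2/3, 7/9)
  'a': [1/2 + 1/3*5/6, 1/2 + 1/3*1/1) = [7/9, 5/6)
  emit 'b', narrow to [1/2, 2/3)
Step 3: interval [1/2, 2/3), width = 2/3 - 1/2 = 1/6
  'b': [1/2 + 1/6*0/1, 1/2 + 1/6*1/2) = [1/2, 7/12) <- contains code 5/9
  'd': [1/2 + 1/6*1/2, 1/2 + 1/6*5/6) = [7/12, 23/36)
  'a': [1/2 + 1/6*5/6, 1/2 + 1/6*1/1) = [23/36, 2/3)
  emit 'b', narrow to [1/2, 7/12)
Step 4: interval [1/2, 7/12), width = 7/12 - 1/2 = 1/12
  'b': [1/2 + 1/12*0/1, 1/2 + 1/12*1/2) = [1/2, 13/24)
  'd': [1/2 + 1/12*1/2, 1/2 + 1/12*5/6) = [13/24, 41/72) <- contains code 5/9
  'a': [1/2 + 1/12*5/6, 1/2 + 1/12*1/1) = [41/72, 7/12)
  emit 'd', narrow to [13/24, 41/72)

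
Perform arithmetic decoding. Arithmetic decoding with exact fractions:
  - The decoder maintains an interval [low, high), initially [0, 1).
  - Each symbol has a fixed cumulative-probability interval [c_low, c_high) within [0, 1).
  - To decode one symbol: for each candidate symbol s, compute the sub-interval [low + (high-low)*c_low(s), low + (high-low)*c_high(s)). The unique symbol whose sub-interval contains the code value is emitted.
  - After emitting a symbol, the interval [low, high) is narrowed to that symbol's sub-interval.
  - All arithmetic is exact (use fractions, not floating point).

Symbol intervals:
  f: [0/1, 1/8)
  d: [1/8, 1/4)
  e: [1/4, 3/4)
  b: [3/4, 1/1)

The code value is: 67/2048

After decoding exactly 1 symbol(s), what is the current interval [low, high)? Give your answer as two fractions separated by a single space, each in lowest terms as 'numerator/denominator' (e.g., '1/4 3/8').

Step 1: interval [0/1, 1/1), width = 1/1 - 0/1 = 1/1
  'f': [0/1 + 1/1*0/1, 0/1 + 1/1*1/8) = [0/1, 1/8) <- contains code 67/2048
  'd': [0/1 + 1/1*1/8, 0/1 + 1/1*1/4) = [1/8, 1/4)
  'e': [0/1 + 1/1*1/4, 0/1 + 1/1*3/4) = [1/4, 3/4)
  'b': [0/1 + 1/1*3/4, 0/1 + 1/1*1/1) = [3/4, 1/1)
  emit 'f', narrow to [0/1, 1/8)

Answer: 0/1 1/8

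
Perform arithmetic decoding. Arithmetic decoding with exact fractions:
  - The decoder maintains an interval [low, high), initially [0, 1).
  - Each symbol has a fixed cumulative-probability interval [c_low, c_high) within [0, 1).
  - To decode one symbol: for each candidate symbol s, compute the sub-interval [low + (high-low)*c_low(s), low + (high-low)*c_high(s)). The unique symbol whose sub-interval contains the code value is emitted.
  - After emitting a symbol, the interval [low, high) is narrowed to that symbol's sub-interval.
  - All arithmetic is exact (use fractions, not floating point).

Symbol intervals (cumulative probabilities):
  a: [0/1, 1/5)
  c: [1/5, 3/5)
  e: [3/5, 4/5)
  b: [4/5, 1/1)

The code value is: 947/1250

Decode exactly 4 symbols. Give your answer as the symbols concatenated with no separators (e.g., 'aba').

Answer: eebe

Derivation:
Step 1: interval [0/1, 1/1), width = 1/1 - 0/1 = 1/1
  'a': [0/1 + 1/1*0/1, 0/1 + 1/1*1/5) = [0/1, 1/5)
  'c': [0/1 + 1/1*1/5, 0/1 + 1/1*3/5) = [1/5, 3/5)
  'e': [0/1 + 1/1*3/5, 0/1 + 1/1*4/5) = [3/5, 4/5) <- contains code 947/1250
  'b': [0/1 + 1/1*4/5, 0/1 + 1/1*1/1) = [4/5, 1/1)
  emit 'e', narrow to [3/5, 4/5)
Step 2: interval [3/5, 4/5), width = 4/5 - 3/5 = 1/5
  'a': [3/5 + 1/5*0/1, 3/5 + 1/5*1/5) = [3/5, 16/25)
  'c': [3/5 + 1/5*1/5, 3/5 + 1/5*3/5) = [16/25, 18/25)
  'e': [3/5 + 1/5*3/5, 3/5 + 1/5*4/5) = [18/25, 19/25) <- contains code 947/1250
  'b': [3/5 + 1/5*4/5, 3/5 + 1/5*1/1) = [19/25, 4/5)
  emit 'e', narrow to [18/25, 19/25)
Step 3: interval [18/25, 19/25), width = 19/25 - 18/25 = 1/25
  'a': [18/25 + 1/25*0/1, 18/25 + 1/25*1/5) = [18/25, 91/125)
  'c': [18/25 + 1/25*1/5, 18/25 + 1/25*3/5) = [91/125, 93/125)
  'e': [18/25 + 1/25*3/5, 18/25 + 1/25*4/5) = [93/125, 94/125)
  'b': [18/25 + 1/25*4/5, 18/25 + 1/25*1/1) = [94/125, 19/25) <- contains code 947/1250
  emit 'b', narrow to [94/125, 19/25)
Step 4: interval [94/125, 19/25), width = 19/25 - 94/125 = 1/125
  'a': [94/125 + 1/125*0/1, 94/125 + 1/125*1/5) = [94/125, 471/625)
  'c': [94/125 + 1/125*1/5, 94/125 + 1/125*3/5) = [471/625, 473/625)
  'e': [94/125 + 1/125*3/5, 94/125 + 1/125*4/5) = [473/625, 474/625) <- contains code 947/1250
  'b': [94/125 + 1/125*4/5, 94/125 + 1/125*1/1) = [474/625, 19/25)
  emit 'e', narrow to [473/625, 474/625)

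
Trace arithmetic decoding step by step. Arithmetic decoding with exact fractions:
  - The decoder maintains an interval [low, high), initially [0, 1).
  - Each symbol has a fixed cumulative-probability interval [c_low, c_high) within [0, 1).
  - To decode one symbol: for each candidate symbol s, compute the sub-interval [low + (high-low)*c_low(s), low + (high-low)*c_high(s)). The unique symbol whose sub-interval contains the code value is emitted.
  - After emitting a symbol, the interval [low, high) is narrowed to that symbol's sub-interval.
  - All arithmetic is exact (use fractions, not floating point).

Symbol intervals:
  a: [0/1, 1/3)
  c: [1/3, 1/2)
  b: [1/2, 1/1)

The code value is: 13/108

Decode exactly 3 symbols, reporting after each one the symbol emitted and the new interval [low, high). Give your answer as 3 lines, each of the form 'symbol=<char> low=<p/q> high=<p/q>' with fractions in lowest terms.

Step 1: interval [0/1, 1/1), width = 1/1 - 0/1 = 1/1
  'a': [0/1 + 1/1*0/1, 0/1 + 1/1*1/3) = [0/1, 1/3) <- contains code 13/108
  'c': [0/1 + 1/1*1/3, 0/1 + 1/1*1/2) = [1/3, 1/2)
  'b': [0/1 + 1/1*1/2, 0/1 + 1/1*1/1) = [1/2, 1/1)
  emit 'a', narrow to [0/1, 1/3)
Step 2: interval [0/1, 1/3), width = 1/3 - 0/1 = 1/3
  'a': [0/1 + 1/3*0/1, 0/1 + 1/3*1/3) = [0/1, 1/9)
  'c': [0/1 + 1/3*1/3, 0/1 + 1/3*1/2) = [1/9, 1/6) <- contains code 13/108
  'b': [0/1 + 1/3*1/2, 0/1 + 1/3*1/1) = [1/6, 1/3)
  emit 'c', narrow to [1/9, 1/6)
Step 3: interval [1/9, 1/6), width = 1/6 - 1/9 = 1/18
  'a': [1/9 + 1/18*0/1, 1/9 + 1/18*1/3) = [1/9, 7/54) <- contains code 13/108
  'c': [1/9 + 1/18*1/3, 1/9 + 1/18*1/2) = [7/54, 5/36)
  'b': [1/9 + 1/18*1/2, 1/9 + 1/18*1/1) = [5/36, 1/6)
  emit 'a', narrow to [1/9, 7/54)

Answer: symbol=a low=0/1 high=1/3
symbol=c low=1/9 high=1/6
symbol=a low=1/9 high=7/54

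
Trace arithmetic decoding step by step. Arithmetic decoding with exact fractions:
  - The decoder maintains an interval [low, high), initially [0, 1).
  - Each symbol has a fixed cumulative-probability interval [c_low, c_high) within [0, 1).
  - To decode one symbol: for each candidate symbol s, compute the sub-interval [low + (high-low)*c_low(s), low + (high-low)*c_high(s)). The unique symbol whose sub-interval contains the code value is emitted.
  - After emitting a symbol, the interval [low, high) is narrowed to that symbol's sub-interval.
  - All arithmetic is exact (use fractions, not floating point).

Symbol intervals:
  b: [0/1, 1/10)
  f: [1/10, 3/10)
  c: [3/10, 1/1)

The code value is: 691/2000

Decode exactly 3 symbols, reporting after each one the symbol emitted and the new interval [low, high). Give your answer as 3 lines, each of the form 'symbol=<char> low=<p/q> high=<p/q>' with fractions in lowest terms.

Answer: symbol=c low=3/10 high=1/1
symbol=b low=3/10 high=37/100
symbol=c low=321/1000 high=37/100

Derivation:
Step 1: interval [0/1, 1/1), width = 1/1 - 0/1 = 1/1
  'b': [0/1 + 1/1*0/1, 0/1 + 1/1*1/10) = [0/1, 1/10)
  'f': [0/1 + 1/1*1/10, 0/1 + 1/1*3/10) = [1/10, 3/10)
  'c': [0/1 + 1/1*3/10, 0/1 + 1/1*1/1) = [3/10, 1/1) <- contains code 691/2000
  emit 'c', narrow to [3/10, 1/1)
Step 2: interval [3/10, 1/1), width = 1/1 - 3/10 = 7/10
  'b': [3/10 + 7/10*0/1, 3/10 + 7/10*1/10) = [3/10, 37/100) <- contains code 691/2000
  'f': [3/10 + 7/10*1/10, 3/10 + 7/10*3/10) = [37/100, 51/100)
  'c': [3/10 + 7/10*3/10, 3/10 + 7/10*1/1) = [51/100, 1/1)
  emit 'b', narrow to [3/10, 37/100)
Step 3: interval [3/10, 37/100), width = 37/100 - 3/10 = 7/100
  'b': [3/10 + 7/100*0/1, 3/10 + 7/100*1/10) = [3/10, 307/1000)
  'f': [3/10 + 7/100*1/10, 3/10 + 7/100*3/10) = [307/1000, 321/1000)
  'c': [3/10 + 7/100*3/10, 3/10 + 7/100*1/1) = [321/1000, 37/100) <- contains code 691/2000
  emit 'c', narrow to [321/1000, 37/100)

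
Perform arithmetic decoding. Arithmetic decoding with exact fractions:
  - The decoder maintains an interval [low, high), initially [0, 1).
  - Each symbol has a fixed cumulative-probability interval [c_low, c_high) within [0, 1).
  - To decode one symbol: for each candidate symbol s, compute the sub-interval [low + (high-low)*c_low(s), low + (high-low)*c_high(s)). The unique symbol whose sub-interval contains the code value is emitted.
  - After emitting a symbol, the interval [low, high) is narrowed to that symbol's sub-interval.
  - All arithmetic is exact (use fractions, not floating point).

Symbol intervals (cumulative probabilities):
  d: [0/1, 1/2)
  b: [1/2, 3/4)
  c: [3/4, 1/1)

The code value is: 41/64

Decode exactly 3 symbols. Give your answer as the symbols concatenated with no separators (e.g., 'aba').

Answer: bbd

Derivation:
Step 1: interval [0/1, 1/1), width = 1/1 - 0/1 = 1/1
  'd': [0/1 + 1/1*0/1, 0/1 + 1/1*1/2) = [0/1, 1/2)
  'b': [0/1 + 1/1*1/2, 0/1 + 1/1*3/4) = [1/2, 3/4) <- contains code 41/64
  'c': [0/1 + 1/1*3/4, 0/1 + 1/1*1/1) = [3/4, 1/1)
  emit 'b', narrow to [1/2, 3/4)
Step 2: interval [1/2, 3/4), width = 3/4 - 1/2 = 1/4
  'd': [1/2 + 1/4*0/1, 1/2 + 1/4*1/2) = [1/2, 5/8)
  'b': [1/2 + 1/4*1/2, 1/2 + 1/4*3/4) = [5/8, 11/16) <- contains code 41/64
  'c': [1/2 + 1/4*3/4, 1/2 + 1/4*1/1) = [11/16, 3/4)
  emit 'b', narrow to [5/8, 11/16)
Step 3: interval [5/8, 11/16), width = 11/16 - 5/8 = 1/16
  'd': [5/8 + 1/16*0/1, 5/8 + 1/16*1/2) = [5/8, 21/32) <- contains code 41/64
  'b': [5/8 + 1/16*1/2, 5/8 + 1/16*3/4) = [21/32, 43/64)
  'c': [5/8 + 1/16*3/4, 5/8 + 1/16*1/1) = [43/64, 11/16)
  emit 'd', narrow to [5/8, 21/32)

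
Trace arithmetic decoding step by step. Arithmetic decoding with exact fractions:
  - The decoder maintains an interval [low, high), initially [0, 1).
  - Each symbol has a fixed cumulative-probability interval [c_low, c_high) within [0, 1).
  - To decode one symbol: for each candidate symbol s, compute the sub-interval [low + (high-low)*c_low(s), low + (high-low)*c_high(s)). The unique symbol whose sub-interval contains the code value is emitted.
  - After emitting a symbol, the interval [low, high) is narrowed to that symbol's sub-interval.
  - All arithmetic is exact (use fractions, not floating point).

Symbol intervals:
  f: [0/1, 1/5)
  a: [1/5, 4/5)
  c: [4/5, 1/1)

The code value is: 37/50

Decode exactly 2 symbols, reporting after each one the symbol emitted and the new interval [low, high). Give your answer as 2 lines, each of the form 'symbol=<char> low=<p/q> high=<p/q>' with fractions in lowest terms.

Answer: symbol=a low=1/5 high=4/5
symbol=c low=17/25 high=4/5

Derivation:
Step 1: interval [0/1, 1/1), width = 1/1 - 0/1 = 1/1
  'f': [0/1 + 1/1*0/1, 0/1 + 1/1*1/5) = [0/1, 1/5)
  'a': [0/1 + 1/1*1/5, 0/1 + 1/1*4/5) = [1/5, 4/5) <- contains code 37/50
  'c': [0/1 + 1/1*4/5, 0/1 + 1/1*1/1) = [4/5, 1/1)
  emit 'a', narrow to [1/5, 4/5)
Step 2: interval [1/5, 4/5), width = 4/5 - 1/5 = 3/5
  'f': [1/5 + 3/5*0/1, 1/5 + 3/5*1/5) = [1/5, 8/25)
  'a': [1/5 + 3/5*1/5, 1/5 + 3/5*4/5) = [8/25, 17/25)
  'c': [1/5 + 3/5*4/5, 1/5 + 3/5*1/1) = [17/25, 4/5) <- contains code 37/50
  emit 'c', narrow to [17/25, 4/5)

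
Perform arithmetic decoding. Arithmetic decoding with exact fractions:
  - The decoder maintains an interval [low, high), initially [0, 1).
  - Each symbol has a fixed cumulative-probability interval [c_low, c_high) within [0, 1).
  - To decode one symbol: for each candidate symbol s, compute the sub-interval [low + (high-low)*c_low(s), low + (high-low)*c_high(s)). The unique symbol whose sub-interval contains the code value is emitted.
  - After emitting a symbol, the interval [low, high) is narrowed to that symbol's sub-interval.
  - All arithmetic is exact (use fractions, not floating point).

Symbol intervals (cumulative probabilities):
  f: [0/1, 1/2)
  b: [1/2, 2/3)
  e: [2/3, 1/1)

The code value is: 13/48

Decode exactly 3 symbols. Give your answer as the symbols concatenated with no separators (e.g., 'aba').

Step 1: interval [0/1, 1/1), width = 1/1 - 0/1 = 1/1
  'f': [0/1 + 1/1*0/1, 0/1 + 1/1*1/2) = [0/1, 1/2) <- contains code 13/48
  'b': [0/1 + 1/1*1/2, 0/1 + 1/1*2/3) = [1/2, 2/3)
  'e': [0/1 + 1/1*2/3, 0/1 + 1/1*1/1) = [2/3, 1/1)
  emit 'f', narrow to [0/1, 1/2)
Step 2: interval [0/1, 1/2), width = 1/2 - 0/1 = 1/2
  'f': [0/1 + 1/2*0/1, 0/1 + 1/2*1/2) = [0/1, 1/4)
  'b': [0/1 + 1/2*1/2, 0/1 + 1/2*2/3) = [1/4, 1/3) <- contains code 13/48
  'e': [0/1 + 1/2*2/3, 0/1 + 1/2*1/1) = [1/3, 1/2)
  emit 'b', narrow to [1/4, 1/3)
Step 3: interval [1/4, 1/3), width = 1/3 - 1/4 = 1/12
  'f': [1/4 + 1/12*0/1, 1/4 + 1/12*1/2) = [1/4, 7/24) <- contains code 13/48
  'b': [1/4 + 1/12*1/2, 1/4 + 1/12*2/3) = [7/24, 11/36)
  'e': [1/4 + 1/12*2/3, 1/4 + 1/12*1/1) = [11/36, 1/3)
  emit 'f', narrow to [1/4, 7/24)

Answer: fbf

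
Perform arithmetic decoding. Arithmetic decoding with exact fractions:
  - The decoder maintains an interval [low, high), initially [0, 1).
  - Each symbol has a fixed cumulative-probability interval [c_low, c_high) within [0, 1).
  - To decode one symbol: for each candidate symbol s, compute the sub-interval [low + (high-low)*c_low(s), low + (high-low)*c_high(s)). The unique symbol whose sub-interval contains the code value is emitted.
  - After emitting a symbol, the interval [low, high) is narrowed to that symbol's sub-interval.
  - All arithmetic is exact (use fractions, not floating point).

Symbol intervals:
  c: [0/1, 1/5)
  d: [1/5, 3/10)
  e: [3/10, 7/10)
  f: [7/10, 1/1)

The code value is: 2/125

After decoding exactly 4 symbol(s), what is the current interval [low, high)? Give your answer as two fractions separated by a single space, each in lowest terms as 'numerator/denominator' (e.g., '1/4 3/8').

Answer: 19/1250 21/1250

Derivation:
Step 1: interval [0/1, 1/1), width = 1/1 - 0/1 = 1/1
  'c': [0/1 + 1/1*0/1, 0/1 + 1/1*1/5) = [0/1, 1/5) <- contains code 2/125
  'd': [0/1 + 1/1*1/5, 0/1 + 1/1*3/10) = [1/5, 3/10)
  'e': [0/1 + 1/1*3/10, 0/1 + 1/1*7/10) = [3/10, 7/10)
  'f': [0/1 + 1/1*7/10, 0/1 + 1/1*1/1) = [7/10, 1/1)
  emit 'c', narrow to [0/1, 1/5)
Step 2: interval [0/1, 1/5), width = 1/5 - 0/1 = 1/5
  'c': [0/1 + 1/5*0/1, 0/1 + 1/5*1/5) = [0/1, 1/25) <- contains code 2/125
  'd': [0/1 + 1/5*1/5, 0/1 + 1/5*3/10) = [1/25, 3/50)
  'e': [0/1 + 1/5*3/10, 0/1 + 1/5*7/10) = [3/50, 7/50)
  'f': [0/1 + 1/5*7/10, 0/1 + 1/5*1/1) = [7/50, 1/5)
  emit 'c', narrow to [0/1, 1/25)
Step 3: interval [0/1, 1/25), width = 1/25 - 0/1 = 1/25
  'c': [0/1 + 1/25*0/1, 0/1 + 1/25*1/5) = [0/1, 1/125)
  'd': [0/1 + 1/25*1/5, 0/1 + 1/25*3/10) = [1/125, 3/250)
  'e': [0/1 + 1/25*3/10, 0/1 + 1/25*7/10) = [3/250, 7/250) <- contains code 2/125
  'f': [0/1 + 1/25*7/10, 0/1 + 1/25*1/1) = [7/250, 1/25)
  emit 'e', narrow to [3/250, 7/250)
Step 4: interval [3/250, 7/250), width = 7/250 - 3/250 = 2/125
  'c': [3/250 + 2/125*0/1, 3/250 + 2/125*1/5) = [3/250, 19/1250)
  'd': [3/250 + 2/125*1/5, 3/250 + 2/125*3/10) = [19/1250, 21/1250) <- contains code 2/125
  'e': [3/250 + 2/125*3/10, 3/250 + 2/125*7/10) = [21/1250, 29/1250)
  'f': [3/250 + 2/125*7/10, 3/250 + 2/125*1/1) = [29/1250, 7/250)
  emit 'd', narrow to [19/1250, 21/1250)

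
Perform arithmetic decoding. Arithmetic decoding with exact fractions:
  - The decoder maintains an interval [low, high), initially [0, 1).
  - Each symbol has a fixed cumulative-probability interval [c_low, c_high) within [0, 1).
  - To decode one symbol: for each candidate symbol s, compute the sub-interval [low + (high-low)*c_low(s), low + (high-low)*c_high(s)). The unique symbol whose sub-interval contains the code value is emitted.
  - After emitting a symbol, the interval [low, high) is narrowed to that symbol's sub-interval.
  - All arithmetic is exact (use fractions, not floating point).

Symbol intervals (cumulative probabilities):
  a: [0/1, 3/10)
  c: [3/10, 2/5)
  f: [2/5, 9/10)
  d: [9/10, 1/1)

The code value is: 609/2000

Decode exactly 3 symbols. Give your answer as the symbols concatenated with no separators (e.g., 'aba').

Step 1: interval [0/1, 1/1), width = 1/1 - 0/1 = 1/1
  'a': [0/1 + 1/1*0/1, 0/1 + 1/1*3/10) = [0/1, 3/10)
  'c': [0/1 + 1/1*3/10, 0/1 + 1/1*2/5) = [3/10, 2/5) <- contains code 609/2000
  'f': [0/1 + 1/1*2/5, 0/1 + 1/1*9/10) = [2/5, 9/10)
  'd': [0/1 + 1/1*9/10, 0/1 + 1/1*1/1) = [9/10, 1/1)
  emit 'c', narrow to [3/10, 2/5)
Step 2: interval [3/10, 2/5), width = 2/5 - 3/10 = 1/10
  'a': [3/10 + 1/10*0/1, 3/10 + 1/10*3/10) = [3/10, 33/100) <- contains code 609/2000
  'c': [3/10 + 1/10*3/10, 3/10 + 1/10*2/5) = [33/100, 17/50)
  'f': [3/10 + 1/10*2/5, 3/10 + 1/10*9/10) = [17/50, 39/100)
  'd': [3/10 + 1/10*9/10, 3/10 + 1/10*1/1) = [39/100, 2/5)
  emit 'a', narrow to [3/10, 33/100)
Step 3: interval [3/10, 33/100), width = 33/100 - 3/10 = 3/100
  'a': [3/10 + 3/100*0/1, 3/10 + 3/100*3/10) = [3/10, 309/1000) <- contains code 609/2000
  'c': [3/10 + 3/100*3/10, 3/10 + 3/100*2/5) = [309/1000, 39/125)
  'f': [3/10 + 3/100*2/5, 3/10 + 3/100*9/10) = [39/125, 327/1000)
  'd': [3/10 + 3/100*9/10, 3/10 + 3/100*1/1) = [327/1000, 33/100)
  emit 'a', narrow to [3/10, 309/1000)

Answer: caa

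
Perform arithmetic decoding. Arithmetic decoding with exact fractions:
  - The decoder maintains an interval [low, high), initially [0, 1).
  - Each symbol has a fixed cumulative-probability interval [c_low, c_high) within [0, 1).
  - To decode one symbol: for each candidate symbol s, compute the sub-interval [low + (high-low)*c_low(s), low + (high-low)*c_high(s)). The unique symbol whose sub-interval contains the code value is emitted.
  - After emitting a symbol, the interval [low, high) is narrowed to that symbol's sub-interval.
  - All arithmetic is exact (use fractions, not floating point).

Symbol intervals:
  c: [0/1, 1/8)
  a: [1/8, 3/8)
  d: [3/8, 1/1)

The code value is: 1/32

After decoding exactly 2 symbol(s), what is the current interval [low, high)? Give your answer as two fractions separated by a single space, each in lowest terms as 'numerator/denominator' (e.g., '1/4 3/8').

Step 1: interval [0/1, 1/1), width = 1/1 - 0/1 = 1/1
  'c': [0/1 + 1/1*0/1, 0/1 + 1/1*1/8) = [0/1, 1/8) <- contains code 1/32
  'a': [0/1 + 1/1*1/8, 0/1 + 1/1*3/8) = [1/8, 3/8)
  'd': [0/1 + 1/1*3/8, 0/1 + 1/1*1/1) = [3/8, 1/1)
  emit 'c', narrow to [0/1, 1/8)
Step 2: interval [0/1, 1/8), width = 1/8 - 0/1 = 1/8
  'c': [0/1 + 1/8*0/1, 0/1 + 1/8*1/8) = [0/1, 1/64)
  'a': [0/1 + 1/8*1/8, 0/1 + 1/8*3/8) = [1/64, 3/64) <- contains code 1/32
  'd': [0/1 + 1/8*3/8, 0/1 + 1/8*1/1) = [3/64, 1/8)
  emit 'a', narrow to [1/64, 3/64)

Answer: 1/64 3/64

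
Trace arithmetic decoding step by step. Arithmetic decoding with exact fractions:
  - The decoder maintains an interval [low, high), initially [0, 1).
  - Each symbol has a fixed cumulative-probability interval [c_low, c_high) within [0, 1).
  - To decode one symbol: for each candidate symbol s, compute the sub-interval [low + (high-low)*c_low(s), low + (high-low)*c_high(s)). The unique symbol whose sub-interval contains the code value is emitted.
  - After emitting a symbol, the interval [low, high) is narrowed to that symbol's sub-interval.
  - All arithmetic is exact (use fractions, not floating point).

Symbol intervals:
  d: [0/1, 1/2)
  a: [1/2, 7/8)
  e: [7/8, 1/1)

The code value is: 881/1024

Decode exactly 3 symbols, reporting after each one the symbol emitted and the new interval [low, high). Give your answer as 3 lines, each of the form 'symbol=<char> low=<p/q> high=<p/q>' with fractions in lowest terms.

Answer: symbol=a low=1/2 high=7/8
symbol=e low=53/64 high=7/8
symbol=a low=109/128 high=445/512

Derivation:
Step 1: interval [0/1, 1/1), width = 1/1 - 0/1 = 1/1
  'd': [0/1 + 1/1*0/1, 0/1 + 1/1*1/2) = [0/1, 1/2)
  'a': [0/1 + 1/1*1/2, 0/1 + 1/1*7/8) = [1/2, 7/8) <- contains code 881/1024
  'e': [0/1 + 1/1*7/8, 0/1 + 1/1*1/1) = [7/8, 1/1)
  emit 'a', narrow to [1/2, 7/8)
Step 2: interval [1/2, 7/8), width = 7/8 - 1/2 = 3/8
  'd': [1/2 + 3/8*0/1, 1/2 + 3/8*1/2) = [1/2, 11/16)
  'a': [1/2 + 3/8*1/2, 1/2 + 3/8*7/8) = [11/16, 53/64)
  'e': [1/2 + 3/8*7/8, 1/2 + 3/8*1/1) = [53/64, 7/8) <- contains code 881/1024
  emit 'e', narrow to [53/64, 7/8)
Step 3: interval [53/64, 7/8), width = 7/8 - 53/64 = 3/64
  'd': [53/64 + 3/64*0/1, 53/64 + 3/64*1/2) = [53/64, 109/128)
  'a': [53/64 + 3/64*1/2, 53/64 + 3/64*7/8) = [109/128, 445/512) <- contains code 881/1024
  'e': [53/64 + 3/64*7/8, 53/64 + 3/64*1/1) = [445/512, 7/8)
  emit 'a', narrow to [109/128, 445/512)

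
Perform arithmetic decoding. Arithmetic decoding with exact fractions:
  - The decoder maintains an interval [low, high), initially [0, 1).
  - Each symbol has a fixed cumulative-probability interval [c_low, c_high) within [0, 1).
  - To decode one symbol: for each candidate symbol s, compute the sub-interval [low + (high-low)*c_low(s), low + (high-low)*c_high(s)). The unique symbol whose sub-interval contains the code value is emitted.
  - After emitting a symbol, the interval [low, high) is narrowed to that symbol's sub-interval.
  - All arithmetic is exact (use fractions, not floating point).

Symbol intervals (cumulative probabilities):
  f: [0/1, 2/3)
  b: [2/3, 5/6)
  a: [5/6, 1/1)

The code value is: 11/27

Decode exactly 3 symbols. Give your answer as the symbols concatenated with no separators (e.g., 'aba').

Answer: ffa

Derivation:
Step 1: interval [0/1, 1/1), width = 1/1 - 0/1 = 1/1
  'f': [0/1 + 1/1*0/1, 0/1 + 1/1*2/3) = [0/1, 2/3) <- contains code 11/27
  'b': [0/1 + 1/1*2/3, 0/1 + 1/1*5/6) = [2/3, 5/6)
  'a': [0/1 + 1/1*5/6, 0/1 + 1/1*1/1) = [5/6, 1/1)
  emit 'f', narrow to [0/1, 2/3)
Step 2: interval [0/1, 2/3), width = 2/3 - 0/1 = 2/3
  'f': [0/1 + 2/3*0/1, 0/1 + 2/3*2/3) = [0/1, 4/9) <- contains code 11/27
  'b': [0/1 + 2/3*2/3, 0/1 + 2/3*5/6) = [4/9, 5/9)
  'a': [0/1 + 2/3*5/6, 0/1 + 2/3*1/1) = [5/9, 2/3)
  emit 'f', narrow to [0/1, 4/9)
Step 3: interval [0/1, 4/9), width = 4/9 - 0/1 = 4/9
  'f': [0/1 + 4/9*0/1, 0/1 + 4/9*2/3) = [0/1, 8/27)
  'b': [0/1 + 4/9*2/3, 0/1 + 4/9*5/6) = [8/27, 10/27)
  'a': [0/1 + 4/9*5/6, 0/1 + 4/9*1/1) = [10/27, 4/9) <- contains code 11/27
  emit 'a', narrow to [10/27, 4/9)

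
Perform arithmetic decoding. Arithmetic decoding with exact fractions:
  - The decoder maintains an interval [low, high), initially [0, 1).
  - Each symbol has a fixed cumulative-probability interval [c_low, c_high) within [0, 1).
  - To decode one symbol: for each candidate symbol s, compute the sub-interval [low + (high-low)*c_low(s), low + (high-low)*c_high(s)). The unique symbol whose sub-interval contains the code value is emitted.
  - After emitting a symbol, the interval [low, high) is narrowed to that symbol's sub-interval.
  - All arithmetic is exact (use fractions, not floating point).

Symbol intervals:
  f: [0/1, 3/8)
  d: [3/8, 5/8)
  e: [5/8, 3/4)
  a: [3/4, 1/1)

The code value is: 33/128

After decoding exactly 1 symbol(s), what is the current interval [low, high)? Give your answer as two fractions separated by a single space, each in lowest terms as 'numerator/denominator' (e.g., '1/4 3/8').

Answer: 0/1 3/8

Derivation:
Step 1: interval [0/1, 1/1), width = 1/1 - 0/1 = 1/1
  'f': [0/1 + 1/1*0/1, 0/1 + 1/1*3/8) = [0/1, 3/8) <- contains code 33/128
  'd': [0/1 + 1/1*3/8, 0/1 + 1/1*5/8) = [3/8, 5/8)
  'e': [0/1 + 1/1*5/8, 0/1 + 1/1*3/4) = [5/8, 3/4)
  'a': [0/1 + 1/1*3/4, 0/1 + 1/1*1/1) = [3/4, 1/1)
  emit 'f', narrow to [0/1, 3/8)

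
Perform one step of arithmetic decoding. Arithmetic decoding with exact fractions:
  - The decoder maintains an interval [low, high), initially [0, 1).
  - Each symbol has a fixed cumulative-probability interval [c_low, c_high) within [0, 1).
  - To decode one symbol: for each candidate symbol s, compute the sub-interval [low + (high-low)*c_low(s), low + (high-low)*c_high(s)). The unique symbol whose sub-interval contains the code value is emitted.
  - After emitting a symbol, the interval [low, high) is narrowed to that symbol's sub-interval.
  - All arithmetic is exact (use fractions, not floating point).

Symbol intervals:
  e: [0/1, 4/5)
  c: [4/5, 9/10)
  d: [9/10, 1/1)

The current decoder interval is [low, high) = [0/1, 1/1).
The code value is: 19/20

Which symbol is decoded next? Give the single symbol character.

Interval width = high − low = 1/1 − 0/1 = 1/1
Scaled code = (code − low) / width = (19/20 − 0/1) / 1/1 = 19/20
  e: [0/1, 4/5) 
  c: [4/5, 9/10) 
  d: [9/10, 1/1) ← scaled code falls here ✓

Answer: d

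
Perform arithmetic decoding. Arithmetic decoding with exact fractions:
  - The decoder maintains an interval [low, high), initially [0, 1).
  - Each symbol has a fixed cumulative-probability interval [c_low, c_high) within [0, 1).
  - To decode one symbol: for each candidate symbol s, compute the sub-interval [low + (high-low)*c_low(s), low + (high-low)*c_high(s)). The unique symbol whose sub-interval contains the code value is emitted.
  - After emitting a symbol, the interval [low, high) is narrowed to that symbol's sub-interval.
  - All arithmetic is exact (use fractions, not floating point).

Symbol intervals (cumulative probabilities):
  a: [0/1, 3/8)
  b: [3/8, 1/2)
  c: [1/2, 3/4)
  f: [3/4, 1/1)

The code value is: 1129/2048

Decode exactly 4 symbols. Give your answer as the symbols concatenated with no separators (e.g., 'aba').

Answer: caca

Derivation:
Step 1: interval [0/1, 1/1), width = 1/1 - 0/1 = 1/1
  'a': [0/1 + 1/1*0/1, 0/1 + 1/1*3/8) = [0/1, 3/8)
  'b': [0/1 + 1/1*3/8, 0/1 + 1/1*1/2) = [3/8, 1/2)
  'c': [0/1 + 1/1*1/2, 0/1 + 1/1*3/4) = [1/2, 3/4) <- contains code 1129/2048
  'f': [0/1 + 1/1*3/4, 0/1 + 1/1*1/1) = [3/4, 1/1)
  emit 'c', narrow to [1/2, 3/4)
Step 2: interval [1/2, 3/4), width = 3/4 - 1/2 = 1/4
  'a': [1/2 + 1/4*0/1, 1/2 + 1/4*3/8) = [1/2, 19/32) <- contains code 1129/2048
  'b': [1/2 + 1/4*3/8, 1/2 + 1/4*1/2) = [19/32, 5/8)
  'c': [1/2 + 1/4*1/2, 1/2 + 1/4*3/4) = [5/8, 11/16)
  'f': [1/2 + 1/4*3/4, 1/2 + 1/4*1/1) = [11/16, 3/4)
  emit 'a', narrow to [1/2, 19/32)
Step 3: interval [1/2, 19/32), width = 19/32 - 1/2 = 3/32
  'a': [1/2 + 3/32*0/1, 1/2 + 3/32*3/8) = [1/2, 137/256)
  'b': [1/2 + 3/32*3/8, 1/2 + 3/32*1/2) = [137/256, 35/64)
  'c': [1/2 + 3/32*1/2, 1/2 + 3/32*3/4) = [35/64, 73/128) <- contains code 1129/2048
  'f': [1/2 + 3/32*3/4, 1/2 + 3/32*1/1) = [73/128, 19/32)
  emit 'c', narrow to [35/64, 73/128)
Step 4: interval [35/64, 73/128), width = 73/128 - 35/64 = 3/128
  'a': [35/64 + 3/128*0/1, 35/64 + 3/128*3/8) = [35/64, 569/1024) <- contains code 1129/2048
  'b': [35/64 + 3/128*3/8, 35/64 + 3/128*1/2) = [569/1024, 143/256)
  'c': [35/64 + 3/128*1/2, 35/64 + 3/128*3/4) = [143/256, 289/512)
  'f': [35/64 + 3/128*3/4, 35/64 + 3/128*1/1) = [289/512, 73/128)
  emit 'a', narrow to [35/64, 569/1024)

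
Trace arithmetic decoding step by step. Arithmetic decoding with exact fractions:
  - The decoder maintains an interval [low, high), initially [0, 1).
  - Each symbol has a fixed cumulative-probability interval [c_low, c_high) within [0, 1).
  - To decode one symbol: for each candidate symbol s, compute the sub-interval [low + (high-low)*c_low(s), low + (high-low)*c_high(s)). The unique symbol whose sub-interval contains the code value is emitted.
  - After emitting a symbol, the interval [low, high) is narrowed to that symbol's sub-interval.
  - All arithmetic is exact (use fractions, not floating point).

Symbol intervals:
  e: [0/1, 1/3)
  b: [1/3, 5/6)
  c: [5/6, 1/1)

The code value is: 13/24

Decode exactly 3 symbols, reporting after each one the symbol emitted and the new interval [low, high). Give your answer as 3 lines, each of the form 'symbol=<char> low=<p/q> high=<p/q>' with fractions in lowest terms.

Step 1: interval [0/1, 1/1), width = 1/1 - 0/1 = 1/1
  'e': [0/1 + 1/1*0/1, 0/1 + 1/1*1/3) = [0/1, 1/3)
  'b': [0/1 + 1/1*1/3, 0/1 + 1/1*5/6) = [1/3, 5/6) <- contains code 13/24
  'c': [0/1 + 1/1*5/6, 0/1 + 1/1*1/1) = [5/6, 1/1)
  emit 'b', narrow to [1/3, 5/6)
Step 2: interval [1/3, 5/6), width = 5/6 - 1/3 = 1/2
  'e': [1/3 + 1/2*0/1, 1/3 + 1/2*1/3) = [1/3, 1/2)
  'b': [1/3 + 1/2*1/3, 1/3 + 1/2*5/6) = [1/2, 3/4) <- contains code 13/24
  'c': [1/3 + 1/2*5/6, 1/3 + 1/2*1/1) = [3/4, 5/6)
  emit 'b', narrow to [1/2, 3/4)
Step 3: interval [1/2, 3/4), width = 3/4 - 1/2 = 1/4
  'e': [1/2 + 1/4*0/1, 1/2 + 1/4*1/3) = [1/2, 7/12) <- contains code 13/24
  'b': [1/2 + 1/4*1/3, 1/2 + 1/4*5/6) = [7/12, 17/24)
  'c': [1/2 + 1/4*5/6, 1/2 + 1/4*1/1) = [17/24, 3/4)
  emit 'e', narrow to [1/2, 7/12)

Answer: symbol=b low=1/3 high=5/6
symbol=b low=1/2 high=3/4
symbol=e low=1/2 high=7/12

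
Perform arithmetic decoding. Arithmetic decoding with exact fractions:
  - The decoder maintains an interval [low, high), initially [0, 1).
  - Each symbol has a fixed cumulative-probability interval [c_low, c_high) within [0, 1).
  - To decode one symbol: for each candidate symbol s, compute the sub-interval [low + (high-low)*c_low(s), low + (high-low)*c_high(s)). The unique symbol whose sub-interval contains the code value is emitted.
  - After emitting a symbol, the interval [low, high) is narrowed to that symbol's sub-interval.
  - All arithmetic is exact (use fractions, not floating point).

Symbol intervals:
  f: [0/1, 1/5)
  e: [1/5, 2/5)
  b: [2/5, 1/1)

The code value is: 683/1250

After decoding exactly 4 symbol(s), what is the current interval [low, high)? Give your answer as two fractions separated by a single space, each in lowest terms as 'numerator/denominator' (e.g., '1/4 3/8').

Answer: 68/125 343/625

Derivation:
Step 1: interval [0/1, 1/1), width = 1/1 - 0/1 = 1/1
  'f': [0/1 + 1/1*0/1, 0/1 + 1/1*1/5) = [0/1, 1/5)
  'e': [0/1 + 1/1*1/5, 0/1 + 1/1*2/5) = [1/5, 2/5)
  'b': [0/1 + 1/1*2/5, 0/1 + 1/1*1/1) = [2/5, 1/1) <- contains code 683/1250
  emit 'b', narrow to [2/5, 1/1)
Step 2: interval [2/5, 1/1), width = 1/1 - 2/5 = 3/5
  'f': [2/5 + 3/5*0/1, 2/5 + 3/5*1/5) = [2/5, 13/25)
  'e': [2/5 + 3/5*1/5, 2/5 + 3/5*2/5) = [13/25, 16/25) <- contains code 683/1250
  'b': [2/5 + 3/5*2/5, 2/5 + 3/5*1/1) = [16/25, 1/1)
  emit 'e', narrow to [13/25, 16/25)
Step 3: interval [13/25, 16/25), width = 16/25 - 13/25 = 3/25
  'f': [13/25 + 3/25*0/1, 13/25 + 3/25*1/5) = [13/25, 68/125)
  'e': [13/25 + 3/25*1/5, 13/25 + 3/25*2/5) = [68/125, 71/125) <- contains code 683/1250
  'b': [13/25 + 3/25*2/5, 13/25 + 3/25*1/1) = [71/125, 16/25)
  emit 'e', narrow to [68/125, 71/125)
Step 4: interval [68/125, 71/125), width = 71/125 - 68/125 = 3/125
  'f': [68/125 + 3/125*0/1, 68/125 + 3/125*1/5) = [68/125, 343/625) <- contains code 683/1250
  'e': [68/125 + 3/125*1/5, 68/125 + 3/125*2/5) = [343/625, 346/625)
  'b': [68/125 + 3/125*2/5, 68/125 + 3/125*1/1) = [346/625, 71/125)
  emit 'f', narrow to [68/125, 343/625)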